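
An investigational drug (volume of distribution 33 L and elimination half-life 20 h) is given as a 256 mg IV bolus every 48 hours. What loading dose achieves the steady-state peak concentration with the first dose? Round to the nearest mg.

f = (1/2)^(48/20) ≈ 0.189465; accumulation ratio R = 1/(1−f) ≈ 1.23375.
Loading dose to hit Cmax,ss on first dose: D_load = D_maint·R ≈ 256 × 1.23375 ≈ 315.84 mg.

316 mg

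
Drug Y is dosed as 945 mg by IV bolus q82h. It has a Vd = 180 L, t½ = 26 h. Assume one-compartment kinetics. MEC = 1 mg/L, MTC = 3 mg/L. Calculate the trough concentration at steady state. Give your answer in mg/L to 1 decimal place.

0.7 mg/L

Over one 82-h interval, 82/26 ≈ 3.1538 half-lives elapse, leaving f ≈ 0.1124 of each dose.
Single-dose peak C₀ = D/Vd = 945/180 ≈ 5.250 mg/L.
Steady-state trough Cmin,ss = C₀·f/(1−f) ≈ 5.250 × 0.1124/0.8876 ≈ 0.665 mg/L.
Trough 0.7 mg/L vs MEC 1 mg/L: subtherapeutic.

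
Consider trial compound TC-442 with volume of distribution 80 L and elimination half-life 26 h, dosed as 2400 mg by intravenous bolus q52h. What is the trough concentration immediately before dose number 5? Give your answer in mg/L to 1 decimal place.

10.0 mg/L

f = (1/2)^(τ/t½) = (1/2)^(52/26) ≈ 0.2500.
C₀ = D/Vd = 2400/80 ≈ 30.000 mg/L.
Before the 5th dose, 4 doses have been given. Superposition: Cmin = C₀·(f + f² + … + f^4).
≈ 30.000 × (0.2500 + 0.0625 + 0.0156 + 0.0039) ≈ 30.000 × 0.3320 ≈ 9.960 mg/L.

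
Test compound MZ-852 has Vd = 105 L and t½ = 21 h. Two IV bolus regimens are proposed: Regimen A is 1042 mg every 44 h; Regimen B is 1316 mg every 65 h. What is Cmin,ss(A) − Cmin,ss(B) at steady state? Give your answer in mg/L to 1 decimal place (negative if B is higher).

Regimen A: f = (1/2)^(44/21) ≈ 0.2340; Cmin,ss = (1042/105)·f/(1−f) ≈ 3.032 mg/L.
Regimen B: f = (1/2)^(65/21) ≈ 0.1170; Cmin,ss = (1316/105)·f/(1−f) ≈ 1.661 mg/L.
Difference ≈ 3.032 − 1.661 ≈ 1.371 mg/L.

1.4 mg/L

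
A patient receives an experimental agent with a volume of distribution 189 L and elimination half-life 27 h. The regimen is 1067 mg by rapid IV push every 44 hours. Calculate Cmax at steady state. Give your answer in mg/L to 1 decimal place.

8.3 mg/L

k = ln2/t½ = ln2/27 ≈ 0.025672 h⁻¹; fraction remaining f = e^(−kτ) = e^(−0.025672×44) ≈ 0.3232.
At steady state, accumulation factor R = 1/(1 − e^(−kτ)) ≈ 1.4775.
Each bolus raises the concentration by D/Vd = 1067/189 ≈ 5.646 mg/L.
Cmax,ss = C₀/(1 − f) ≈ 5.646/0.6768 ≈ 8.342 mg/L.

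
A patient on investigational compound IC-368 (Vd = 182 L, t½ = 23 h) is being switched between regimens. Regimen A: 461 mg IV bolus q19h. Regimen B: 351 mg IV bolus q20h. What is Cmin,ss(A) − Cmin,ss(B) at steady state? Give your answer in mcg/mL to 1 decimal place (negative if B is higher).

0.9 mcg/mL

Regimen A: f = (1/2)^(19/23) ≈ 0.5641; Cmin,ss = (461/182)·f/(1−f) ≈ 3.278 mcg/mL.
Regimen B: f = (1/2)^(20/23) ≈ 0.5473; Cmin,ss = (351/182)·f/(1−f) ≈ 2.332 mcg/mL.
Difference ≈ 3.278 − 2.332 ≈ 0.946 mcg/mL.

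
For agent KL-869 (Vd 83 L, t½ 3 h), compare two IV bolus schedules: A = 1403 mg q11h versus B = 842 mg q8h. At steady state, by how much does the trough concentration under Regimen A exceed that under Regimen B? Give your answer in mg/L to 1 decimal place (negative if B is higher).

Regimen A: f = (1/2)^(11/3) ≈ 0.0787; Cmin,ss = (1403/83)·f/(1−f) ≈ 1.444 mg/L.
Regimen B: f = (1/2)^(8/3) ≈ 0.1575; Cmin,ss = (842/83)·f/(1−f) ≈ 1.896 mg/L.
Difference ≈ 1.444 − 1.896 ≈ -0.452 mg/L.

-0.5 mg/L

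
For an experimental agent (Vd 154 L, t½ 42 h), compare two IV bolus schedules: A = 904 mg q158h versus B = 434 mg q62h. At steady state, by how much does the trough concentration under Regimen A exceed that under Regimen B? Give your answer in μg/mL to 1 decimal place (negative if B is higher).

-1.1 μg/mL

Regimen A: f = (1/2)^(158/42) ≈ 0.0737; Cmin,ss = (904/154)·f/(1−f) ≈ 0.467 μg/mL.
Regimen B: f = (1/2)^(62/42) ≈ 0.3594; Cmin,ss = (434/154)·f/(1−f) ≈ 1.581 μg/mL.
Difference ≈ 0.467 − 1.581 ≈ -1.114 μg/mL.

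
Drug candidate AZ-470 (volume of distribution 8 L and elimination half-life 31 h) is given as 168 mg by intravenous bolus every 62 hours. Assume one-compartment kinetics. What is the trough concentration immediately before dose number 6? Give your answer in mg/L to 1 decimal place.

f = (1/2)^(τ/t½) = (1/2)^(62/31) ≈ 0.2500.
C₀ = D/Vd = 168/8 ≈ 21.000 mg/L.
Before the 6th dose, 5 doses have been given. Superposition: Cmin = C₀·(f + f² + … + f^5).
≈ 21.000 × (0.2500 + 0.0625 + 0.0156 + 0.0039 + 0.0010) ≈ 21.000 × 0.3330 ≈ 6.993 mg/L.

7.0 mg/L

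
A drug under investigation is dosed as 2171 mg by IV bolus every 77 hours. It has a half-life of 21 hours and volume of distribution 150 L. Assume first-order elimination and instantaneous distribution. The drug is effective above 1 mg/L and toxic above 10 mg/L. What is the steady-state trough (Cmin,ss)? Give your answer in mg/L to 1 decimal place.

1.2 mg/L

Over one 77-h interval, 77/21 ≈ 3.6667 half-lives elapse, leaving f ≈ 0.0787 of each dose.
Single-dose peak C₀ = D/Vd = 2171/150 ≈ 14.473 mg/L.
Steady-state trough Cmin,ss = C₀·f/(1−f) ≈ 14.473 × 0.0787/0.9213 ≈ 1.236 mg/L.
Trough 1.2 mg/L vs MEC 1 mg/L: adequate.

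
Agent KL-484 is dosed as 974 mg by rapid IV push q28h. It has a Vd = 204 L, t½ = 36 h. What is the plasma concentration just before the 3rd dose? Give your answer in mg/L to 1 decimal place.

f = (1/2)^(τ/t½) = (1/2)^(28/36) ≈ 0.5833.
C₀ = D/Vd = 974/204 ≈ 4.775 mg/L.
Before the 3rd dose, 2 doses have been given. Superposition: Cmin = C₀·(f + f²).
≈ 4.775 × (0.5833 + 0.3402) ≈ 4.775 × 0.9235 ≈ 4.410 mg/L.

4.4 mg/L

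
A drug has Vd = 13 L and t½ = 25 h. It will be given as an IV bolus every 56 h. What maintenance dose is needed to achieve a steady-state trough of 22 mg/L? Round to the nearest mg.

τ/t½ = 56/25 ≈ 2.24, so f = (1/2)^(56/25) ≈ 0.211686.
Cmin,ss = (D/Vd)·f/(1−f), so D = Cmin,ss·Vd·(1−f)/f.
D = 22 × 13 × (1−f)/f ≈ 22 × 13 × 3.72398 ≈ 1065.06 mg.

1065 mg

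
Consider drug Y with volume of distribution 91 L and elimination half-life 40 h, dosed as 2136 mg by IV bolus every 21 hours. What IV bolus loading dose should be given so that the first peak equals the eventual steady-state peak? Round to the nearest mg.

f = (1/2)^(21/40) ≈ 0.694959; accumulation ratio R = 1/(1−f) ≈ 3.27825.
Loading dose to hit Cmax,ss on first dose: D_load = D_maint·R ≈ 2136 × 3.27825 ≈ 7002.34 mg.

7002 mg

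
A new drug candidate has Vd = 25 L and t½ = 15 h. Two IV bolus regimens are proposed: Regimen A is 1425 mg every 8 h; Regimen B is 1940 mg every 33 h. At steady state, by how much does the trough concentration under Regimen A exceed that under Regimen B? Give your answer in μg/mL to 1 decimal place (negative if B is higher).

Regimen A: f = (1/2)^(8/15) ≈ 0.6910; Cmin,ss = (1425/25)·f/(1−f) ≈ 127.466 μg/mL.
Regimen B: f = (1/2)^(33/15) ≈ 0.2176; Cmin,ss = (1940/25)·f/(1−f) ≈ 21.582 μg/mL.
Difference ≈ 127.466 − 21.582 ≈ 105.884 μg/mL.

105.9 μg/mL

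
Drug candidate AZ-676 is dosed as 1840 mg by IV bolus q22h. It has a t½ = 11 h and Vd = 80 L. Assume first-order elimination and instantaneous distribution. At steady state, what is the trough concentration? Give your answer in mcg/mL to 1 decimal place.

τ = 22 h = 2 half-lives, so f = (1/2)^2 = 0.25.
At steady state, R = 1/(1 − 0.25) = 4/3.
Single-dose peak C₀ = D/Vd = 1840/80 = 23 mcg/mL.
Steady-state peak Cmax,ss = C₀·R = 23 × 4/3 ≈ 30.667 mcg/mL.
Steady-state trough Cmin,ss = Cmax,ss·f ≈ 30.667 × 0.25 ≈ 7.667 mcg/mL.

7.7 mcg/mL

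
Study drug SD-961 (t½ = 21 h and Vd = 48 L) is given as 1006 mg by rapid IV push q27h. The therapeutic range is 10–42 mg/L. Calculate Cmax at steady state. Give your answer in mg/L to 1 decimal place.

Over one 27-h interval, 27/21 ≈ 1.2857 half-lives elapse, leaving f ≈ 0.4102 of each dose.
At steady state, accumulation factor R = 1/(1 − e^(−kτ)) ≈ 1.6955.
Each bolus raises the concentration by D/Vd = 1006/48 ≈ 20.958 mg/L.
Steady-state peak Cmax,ss = C₀·R ≈ 20.958 × 1.6955 ≈ 35.534 mg/L.
Peak 35.5 mg/L vs MTC 42 mg/L: below toxic threshold.

35.5 mg/L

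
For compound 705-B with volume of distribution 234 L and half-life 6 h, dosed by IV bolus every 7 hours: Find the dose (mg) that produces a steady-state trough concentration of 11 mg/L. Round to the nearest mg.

τ/t½ = 7/6 ≈ 1.1667, so f = (1/2)^(7/6) ≈ 0.445449.
Cmin,ss = (D/Vd)·f/(1−f), so D = Cmin,ss·Vd·(1−f)/f.
D = 11 × 234 × (1−f)/f ≈ 11 × 234 × 1.24493 ≈ 3204.45 mg.

3204 mg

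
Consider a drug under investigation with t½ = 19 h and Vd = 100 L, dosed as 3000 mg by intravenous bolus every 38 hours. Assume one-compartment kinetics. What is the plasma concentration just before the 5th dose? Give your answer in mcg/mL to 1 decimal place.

f = (1/2)^(τ/t½) = (1/2)^(38/19) ≈ 0.2500.
C₀ = D/Vd = 3000/100 ≈ 30.000 mcg/mL.
Before the 5th dose, 4 doses have been given. Superposition: Cmin = C₀·(f + f² + … + f^4).
≈ 30.000 × (0.2500 + 0.0625 + 0.0156 + 0.0039) ≈ 30.000 × 0.3320 ≈ 9.960 mcg/mL.

10.0 mcg/mL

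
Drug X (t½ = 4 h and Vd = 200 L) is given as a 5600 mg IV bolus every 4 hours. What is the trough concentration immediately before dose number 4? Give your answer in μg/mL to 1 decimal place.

24.5 μg/mL

f = (1/2)^(τ/t½) = (1/2)^(4/4) ≈ 0.5000.
C₀ = D/Vd = 5600/200 ≈ 28.000 μg/mL.
Before the 4th dose, 3 doses have been given. Superposition: Cmin = C₀·(f + f² + … + f^3).
≈ 28.000 × (0.5000 + 0.2500 + 0.1250) ≈ 28.000 × 0.8750 ≈ 24.500 μg/mL.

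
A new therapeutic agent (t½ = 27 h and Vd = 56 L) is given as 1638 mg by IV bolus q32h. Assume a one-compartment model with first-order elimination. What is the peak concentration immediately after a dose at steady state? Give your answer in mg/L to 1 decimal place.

k = ln2/t½ = ln2/27 ≈ 0.025672 h⁻¹; fraction remaining f = e^(−kτ) = e^(−0.025672×32) ≈ 0.4398.
At steady state, accumulation factor R = 1/(1 − e^(−kτ)) ≈ 1.7851.
Single-dose peak C₀ = D/Vd = 1638/56 ≈ 29.250 mg/L.
Steady-state peak Cmax,ss = C₀·R ≈ 29.250 × 1.7851 ≈ 52.214 mg/L.

52.2 mg/L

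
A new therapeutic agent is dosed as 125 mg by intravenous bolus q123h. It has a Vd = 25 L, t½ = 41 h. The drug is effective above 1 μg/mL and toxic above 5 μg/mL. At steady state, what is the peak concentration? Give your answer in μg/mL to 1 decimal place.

5.7 μg/mL

τ = 123 h = 3 half-lives, so f = (1/2)^3 = 0.125.
Accumulation ratio R = 1/(1 − f) = 1/0.875 = 8/7.
Single-dose peak C₀ = D/Vd = 125/25 = 5 μg/mL.
Steady-state peak Cmax,ss = C₀·R = 5 × 8/7 ≈ 5.714 μg/mL.
Peak 5.7 μg/mL vs MTC 5 μg/mL: exceeds toxic threshold.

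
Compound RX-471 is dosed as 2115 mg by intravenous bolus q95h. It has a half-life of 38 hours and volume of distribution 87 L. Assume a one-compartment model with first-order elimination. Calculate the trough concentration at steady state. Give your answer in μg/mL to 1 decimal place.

5.2 μg/mL

τ/t½ = 95/38 ≈ 2.5, so fraction remaining f = (1/2)^(95/38) ≈ 0.1768.
Single-dose peak C₀ = D/Vd = 2115/87 ≈ 24.310 μg/mL.
Steady-state trough Cmin,ss = C₀·f/(1−f) ≈ 24.310 × 0.1768/0.8232 ≈ 5.221 μg/mL.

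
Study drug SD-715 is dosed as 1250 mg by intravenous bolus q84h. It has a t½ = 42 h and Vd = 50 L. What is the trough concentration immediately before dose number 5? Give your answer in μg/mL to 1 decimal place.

8.3 μg/mL

f = (1/2)^(τ/t½) = (1/2)^(84/42) ≈ 0.2500.
C₀ = D/Vd = 1250/50 ≈ 25.000 μg/mL.
Before the 5th dose, 4 doses have been given. Superposition: Cmin = C₀·(f + f² + … + f^4).
≈ 25.000 × (0.2500 + 0.0625 + 0.0156 + 0.0039) ≈ 25.000 × 0.3320 ≈ 8.300 μg/mL.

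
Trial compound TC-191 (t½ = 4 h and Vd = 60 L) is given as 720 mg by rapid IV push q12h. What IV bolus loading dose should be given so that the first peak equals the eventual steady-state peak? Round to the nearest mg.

f = (1/2)^(12/4) ≈ 0.125000; accumulation ratio R = 1/(1−f) ≈ 1.14286.
Loading dose to hit Cmax,ss on first dose: D_load = D_maint·R ≈ 720 × 1.14286 ≈ 822.86 mg.

823 mg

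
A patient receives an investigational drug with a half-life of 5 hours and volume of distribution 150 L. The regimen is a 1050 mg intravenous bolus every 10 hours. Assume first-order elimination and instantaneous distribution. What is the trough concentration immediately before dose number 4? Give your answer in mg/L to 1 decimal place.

2.3 mg/L

f = (1/2)^(τ/t½) = (1/2)^(10/5) ≈ 0.2500.
C₀ = D/Vd = 1050/150 ≈ 7.000 mg/L.
Before the 4th dose, 3 doses have been given. Superposition: Cmin = C₀·(f + f² + … + f^3).
≈ 7.000 × (0.2500 + 0.0625 + 0.0156) ≈ 7.000 × 0.3281 ≈ 2.297 mg/L.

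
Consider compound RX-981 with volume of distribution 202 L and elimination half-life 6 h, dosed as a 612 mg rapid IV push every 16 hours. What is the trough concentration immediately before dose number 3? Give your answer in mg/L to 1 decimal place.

f = (1/2)^(τ/t½) = (1/2)^(16/6) ≈ 0.1575.
C₀ = D/Vd = 612/202 ≈ 3.030 mg/L.
Before the 3rd dose, 2 doses have been given. Superposition: Cmin = C₀·(f + f²).
≈ 3.030 × (0.1575 + 0.0248) ≈ 3.030 × 0.1823 ≈ 0.552 mg/L.

0.6 mg/L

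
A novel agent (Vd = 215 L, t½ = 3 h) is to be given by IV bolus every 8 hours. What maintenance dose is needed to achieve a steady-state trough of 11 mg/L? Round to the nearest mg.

τ/t½ = 8/3 ≈ 2.6667, so f = (1/2)^(8/3) ≈ 0.157490.
Cmin,ss = (D/Vd)·f/(1−f), so D = Cmin,ss·Vd·(1−f)/f.
D = 11 × 215 × (1−f)/f ≈ 11 × 215 × 5.34961 ≈ 12651.83 mg.

12652 mg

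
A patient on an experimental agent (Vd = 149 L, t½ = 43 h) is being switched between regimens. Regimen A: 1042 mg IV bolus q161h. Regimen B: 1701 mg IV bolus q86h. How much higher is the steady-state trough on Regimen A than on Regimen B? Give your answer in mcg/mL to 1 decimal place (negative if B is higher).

Regimen A: f = (1/2)^(161/43) ≈ 0.0746; Cmin,ss = (1042/149)·f/(1−f) ≈ 0.564 mcg/mL.
Regimen B: f = (1/2)^(86/43) ≈ 0.2500; Cmin,ss = (1701/149)·f/(1−f) ≈ 3.805 mcg/mL.
Difference ≈ 0.564 − 3.805 ≈ -3.241 mcg/mL.

-3.2 mcg/mL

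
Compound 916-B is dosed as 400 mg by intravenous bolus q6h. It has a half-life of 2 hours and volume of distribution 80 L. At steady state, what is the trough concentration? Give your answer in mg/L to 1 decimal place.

The dosing interval is 3 half-lives, so f = 2^(−3) = 0.125.
Accumulation ratio R = 1/(1 − f) = 1/0.875 = 8/7.
Single-dose peak C₀ = D/Vd = 400/80 = 5 mg/L.
Steady-state peak Cmax,ss = C₀·R = 5 × 8/7 ≈ 5.714 mg/L.
Steady-state trough Cmin,ss = Cmax,ss·f ≈ 5.714 × 0.125 ≈ 0.714 mg/L.

0.7 mg/L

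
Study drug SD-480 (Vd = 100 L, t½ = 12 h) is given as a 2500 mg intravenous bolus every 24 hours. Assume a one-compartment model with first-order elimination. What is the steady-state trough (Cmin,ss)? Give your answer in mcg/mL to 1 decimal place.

The dosing interval is 2 half-lives, so f = 2^(−2) = 0.25.
At steady state, R = 1/(1 − 0.25) = 4/3.
Single-dose peak C₀ = D/Vd = 2500/100 = 25 mcg/mL.
Steady-state peak Cmax,ss = C₀·R = 25 × 4/3 ≈ 33.333 mcg/mL.
Steady-state trough Cmin,ss = Cmax,ss·f ≈ 33.333 × 0.25 ≈ 8.333 mcg/mL.

8.3 mcg/mL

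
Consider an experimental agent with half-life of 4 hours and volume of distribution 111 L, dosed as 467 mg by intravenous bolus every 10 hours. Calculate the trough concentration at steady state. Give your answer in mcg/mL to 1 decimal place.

0.9 mcg/mL

k = ln2/t½ = ln2/4 ≈ 0.173287 h⁻¹; fraction remaining f = e^(−kτ) = e^(−0.173287×10) ≈ 0.1768.
At steady state, accumulation factor R = 1/(1 − e^(−kτ)) ≈ 1.2148.
Single-dose peak C₀ = D/Vd = 467/111 ≈ 4.207 mcg/mL.
Cmax,ss = C₀/(1 − f) ≈ 4.207/0.8232 ≈ 5.111 mcg/mL.
Steady-state trough Cmin,ss = Cmax,ss·f ≈ 5.111 × 0.1768 ≈ 0.904 mcg/mL.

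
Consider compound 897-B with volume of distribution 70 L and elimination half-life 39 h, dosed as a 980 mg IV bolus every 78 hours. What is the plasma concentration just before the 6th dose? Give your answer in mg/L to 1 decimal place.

4.7 mg/L

f = (1/2)^(τ/t½) = (1/2)^(78/39) ≈ 0.2500.
C₀ = D/Vd = 980/70 ≈ 14.000 mg/L.
Before the 6th dose, 5 doses have been given. Superposition: Cmin = C₀·(f + f² + … + f^5).
≈ 14.000 × (0.2500 + 0.0625 + 0.0156 + 0.0039 + 0.0010) ≈ 14.000 × 0.3330 ≈ 4.662 mg/L.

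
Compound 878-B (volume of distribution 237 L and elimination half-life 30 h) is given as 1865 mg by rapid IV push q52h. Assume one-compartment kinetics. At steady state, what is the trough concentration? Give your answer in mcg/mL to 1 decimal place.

k = ln2/t½ = ln2/30 ≈ 0.023105 h⁻¹; fraction remaining f = e^(−kτ) = e^(−0.023105×52) ≈ 0.3008.
At steady state, accumulation factor R = 1/(1 − e^(−kτ)) ≈ 1.4302.
Single-dose peak C₀ = D/Vd = 1865/237 ≈ 7.869 mcg/mL.
Steady-state peak Cmax,ss = C₀·R ≈ 7.869 × 1.4302 ≈ 11.254 mcg/mL.
One interval later, Cmin,ss = Cmax,ss·e^(−kτ) ≈ 11.254 × 0.3008 ≈ 3.385 mcg/mL.

3.4 mcg/mL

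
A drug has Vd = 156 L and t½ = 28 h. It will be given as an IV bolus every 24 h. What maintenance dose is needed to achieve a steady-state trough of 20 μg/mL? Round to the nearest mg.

τ/t½ = 24/28 ≈ 0.85714, so f = (1/2)^(24/28) ≈ 0.552045.
Cmin,ss = (D/Vd)·f/(1−f), so D = Cmin,ss·Vd·(1−f)/f.
D = 20 × 156 × (1−f)/f ≈ 20 × 156 × 0.81145 ≈ 2531.72 mg.

2532 mg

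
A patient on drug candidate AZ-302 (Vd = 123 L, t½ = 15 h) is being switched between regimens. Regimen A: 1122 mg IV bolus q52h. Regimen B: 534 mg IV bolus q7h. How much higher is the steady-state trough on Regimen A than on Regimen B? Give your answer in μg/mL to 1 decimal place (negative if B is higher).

-10.5 μg/mL

Regimen A: f = (1/2)^(52/15) ≈ 0.0905; Cmin,ss = (1122/123)·f/(1−f) ≈ 0.908 μg/mL.
Regimen B: f = (1/2)^(7/15) ≈ 0.7236; Cmin,ss = (534/123)·f/(1−f) ≈ 11.366 μg/mL.
Difference ≈ 0.908 − 11.366 ≈ -10.458 μg/mL.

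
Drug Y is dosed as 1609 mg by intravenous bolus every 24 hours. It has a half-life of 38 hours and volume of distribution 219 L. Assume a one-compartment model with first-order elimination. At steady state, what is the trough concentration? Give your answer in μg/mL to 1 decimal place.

τ/t½ = 24/38 ≈ 0.63158, so fraction remaining f = (1/2)^(24/38) ≈ 0.6455.
Accumulation ratio R = 1/(1 − f) ≈ 1/0.3545 ≈ 2.8209.
Each bolus raises the concentration by D/Vd = 1609/219 ≈ 7.347 μg/mL.
Steady-state peak Cmax,ss = C₀·R ≈ 7.347 × 2.8209 ≈ 20.725 μg/mL.
One interval later, Cmin,ss = Cmax,ss·e^(−kτ) ≈ 20.725 × 0.6455 ≈ 13.378 μg/mL.

13.4 μg/mL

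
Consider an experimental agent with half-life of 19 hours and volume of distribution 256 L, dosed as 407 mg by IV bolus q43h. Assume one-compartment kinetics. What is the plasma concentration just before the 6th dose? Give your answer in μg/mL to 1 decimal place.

f = (1/2)^(τ/t½) = (1/2)^(43/19) ≈ 0.2083.
C₀ = D/Vd = 407/256 ≈ 1.590 μg/mL.
Before the 6th dose, 5 doses have been given. Superposition: Cmin = C₀·(f + f² + … + f^5).
≈ 1.590 × (0.2083 + 0.0434 + 0.0090 + 0.0019 + 0.0004) ≈ 1.590 × 0.2630 ≈ 0.418 μg/mL.

0.4 μg/mL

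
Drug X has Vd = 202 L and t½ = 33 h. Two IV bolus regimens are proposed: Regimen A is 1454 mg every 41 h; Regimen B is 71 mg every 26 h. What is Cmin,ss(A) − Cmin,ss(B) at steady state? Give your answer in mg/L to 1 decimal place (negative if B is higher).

Regimen A: f = (1/2)^(41/33) ≈ 0.4227; Cmin,ss = (1454/202)·f/(1−f) ≈ 5.270 mg/L.
Regimen B: f = (1/2)^(26/33) ≈ 0.5792; Cmin,ss = (71/202)·f/(1−f) ≈ 0.484 mg/L.
Difference ≈ 5.270 − 0.484 ≈ 4.786 mg/L.

4.8 mg/L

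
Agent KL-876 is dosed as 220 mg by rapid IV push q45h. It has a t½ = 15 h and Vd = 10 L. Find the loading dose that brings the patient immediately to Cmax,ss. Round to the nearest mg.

f = (1/2)^(45/15) ≈ 0.125000; accumulation ratio R = 1/(1−f) ≈ 1.14286.
Loading dose to hit Cmax,ss on first dose: D_load = D_maint·R ≈ 220 × 1.14286 ≈ 251.43 mg.

251 mg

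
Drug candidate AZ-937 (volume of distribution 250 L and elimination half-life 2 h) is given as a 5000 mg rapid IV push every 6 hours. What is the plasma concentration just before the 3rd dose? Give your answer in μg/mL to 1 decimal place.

2.8 μg/mL

f = (1/2)^(τ/t½) = (1/2)^(6/2) ≈ 0.1250.
C₀ = D/Vd = 5000/250 ≈ 20.000 μg/mL.
Before the 3rd dose, 2 doses have been given. Superposition: Cmin = C₀·(f + f²).
≈ 20.000 × (0.1250 + 0.0156) ≈ 20.000 × 0.1406 ≈ 2.812 μg/mL.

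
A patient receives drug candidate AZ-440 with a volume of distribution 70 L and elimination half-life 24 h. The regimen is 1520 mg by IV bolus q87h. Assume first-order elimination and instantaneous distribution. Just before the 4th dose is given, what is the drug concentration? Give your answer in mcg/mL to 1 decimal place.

1.9 mcg/mL

f = (1/2)^(τ/t½) = (1/2)^(87/24) ≈ 0.0811.
C₀ = D/Vd = 1520/70 ≈ 21.714 mcg/mL.
Before the 4th dose, 3 doses have been given. Superposition: Cmin = C₀·(f + f² + … + f^3).
≈ 21.714 × (0.0811 + 0.0066 + 0.0005) ≈ 21.714 × 0.0882 ≈ 1.915 mcg/mL.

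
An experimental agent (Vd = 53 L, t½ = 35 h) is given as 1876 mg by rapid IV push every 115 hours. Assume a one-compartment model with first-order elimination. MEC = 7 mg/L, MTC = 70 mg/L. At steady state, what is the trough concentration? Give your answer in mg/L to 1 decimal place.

4.0 mg/L

τ/t½ = 115/35 ≈ 3.2857, so fraction remaining f = (1/2)^(115/35) ≈ 0.1025.
Single-dose peak C₀ = D/Vd = 1876/53 ≈ 35.396 mg/L.
Steady-state trough Cmin,ss = C₀·f/(1−f) ≈ 35.396 × 0.1025/0.8975 ≈ 4.042 mg/L.
Trough 4.0 mg/L vs MEC 7 mg/L: subtherapeutic.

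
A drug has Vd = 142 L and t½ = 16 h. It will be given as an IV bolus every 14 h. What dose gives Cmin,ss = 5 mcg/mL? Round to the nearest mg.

τ/t½ = 14/16 ≈ 0.875, so f = (1/2)^(14/16) ≈ 0.545254.
Cmin,ss = (D/Vd)·f/(1−f), so D = Cmin,ss·Vd·(1−f)/f.
D = 5 × 142 × (1−f)/f ≈ 5 × 142 × 0.83401 ≈ 592.15 mg.

592 mg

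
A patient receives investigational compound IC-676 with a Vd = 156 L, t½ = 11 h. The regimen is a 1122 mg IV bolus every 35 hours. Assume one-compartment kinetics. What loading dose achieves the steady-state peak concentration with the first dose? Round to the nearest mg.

f = (1/2)^(35/11) ≈ 0.110199; accumulation ratio R = 1/(1−f) ≈ 1.12385.
Loading dose to hit Cmax,ss on first dose: D_load = D_maint·R ≈ 1122 × 1.12385 ≈ 1260.96 mg.

1261 mg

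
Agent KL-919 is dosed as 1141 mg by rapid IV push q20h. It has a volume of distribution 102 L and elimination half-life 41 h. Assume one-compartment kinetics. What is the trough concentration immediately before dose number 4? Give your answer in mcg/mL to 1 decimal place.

f = (1/2)^(τ/t½) = (1/2)^(20/41) ≈ 0.7131.
C₀ = D/Vd = 1141/102 ≈ 11.186 mcg/mL.
Before the 4th dose, 3 doses have been given. Superposition: Cmin = C₀·(f + f² + … + f^3).
≈ 11.186 × (0.7131 + 0.5085 + 0.3626) ≈ 11.186 × 1.5842 ≈ 17.721 mcg/mL.

17.7 mcg/mL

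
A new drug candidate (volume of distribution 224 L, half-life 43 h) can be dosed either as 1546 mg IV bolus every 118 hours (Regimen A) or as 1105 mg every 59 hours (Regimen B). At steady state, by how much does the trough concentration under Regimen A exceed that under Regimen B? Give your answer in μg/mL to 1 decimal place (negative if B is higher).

-1.9 μg/mL

Regimen A: f = (1/2)^(118/43) ≈ 0.1493; Cmin,ss = (1546/224)·f/(1−f) ≈ 1.211 μg/mL.
Regimen B: f = (1/2)^(59/43) ≈ 0.3863; Cmin,ss = (1105/224)·f/(1−f) ≈ 3.105 μg/mL.
Difference ≈ 1.211 − 3.105 ≈ -1.894 μg/mL.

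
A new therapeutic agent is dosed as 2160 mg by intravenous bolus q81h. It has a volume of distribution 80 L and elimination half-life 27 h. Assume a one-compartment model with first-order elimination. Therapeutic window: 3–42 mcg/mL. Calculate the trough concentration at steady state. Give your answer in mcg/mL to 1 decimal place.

3.9 mcg/mL

The dosing interval is 3 half-lives, so f = 2^(−3) = 0.125.
Accumulation ratio R = 1/(1 − f) = 1/0.875 = 8/7.
Single-dose peak C₀ = D/Vd = 2160/80 = 27 mcg/mL.
Steady-state peak Cmax,ss = C₀·R = 27 × 8/7 ≈ 30.857 mcg/mL.
Steady-state trough Cmin,ss = Cmax,ss·f ≈ 30.857 × 0.125 ≈ 3.857 mcg/mL.
Trough 3.9 mcg/mL vs MEC 3 mcg/mL: adequate.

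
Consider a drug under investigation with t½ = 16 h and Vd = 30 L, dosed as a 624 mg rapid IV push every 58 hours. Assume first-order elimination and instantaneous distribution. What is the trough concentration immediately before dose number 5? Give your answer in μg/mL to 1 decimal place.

1.8 μg/mL

f = (1/2)^(τ/t½) = (1/2)^(58/16) ≈ 0.0811.
C₀ = D/Vd = 624/30 ≈ 20.800 μg/mL.
Before the 5th dose, 4 doses have been given. Superposition: Cmin = C₀·(f + f² + … + f^4).
≈ 20.800 × (0.0811 + 0.0066 + 0.0005 + 0.0000) ≈ 20.800 × 0.0882 ≈ 1.835 μg/mL.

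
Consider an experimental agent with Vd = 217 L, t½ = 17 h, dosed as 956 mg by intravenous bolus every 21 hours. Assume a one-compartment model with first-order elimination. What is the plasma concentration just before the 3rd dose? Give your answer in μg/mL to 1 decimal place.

2.7 μg/mL

f = (1/2)^(τ/t½) = (1/2)^(21/17) ≈ 0.4248.
C₀ = D/Vd = 956/217 ≈ 4.406 μg/mL.
Before the 3rd dose, 2 doses have been given. Superposition: Cmin = C₀·(f + f²).
≈ 4.406 × (0.4248 + 0.1805) ≈ 4.406 × 0.6053 ≈ 2.667 μg/mL.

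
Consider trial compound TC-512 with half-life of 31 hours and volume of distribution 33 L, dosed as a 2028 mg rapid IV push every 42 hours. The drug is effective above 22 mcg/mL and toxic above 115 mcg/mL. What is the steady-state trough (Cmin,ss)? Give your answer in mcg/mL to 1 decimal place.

τ/t½ = 42/31 ≈ 1.3548, so fraction remaining f = (1/2)^(42/31) ≈ 0.3910.
Accumulation ratio R = 1/(1 − f) ≈ 1/0.6090 ≈ 1.6420.
Each bolus raises the concentration by D/Vd = 2028/33 ≈ 61.455 mcg/mL.
Steady-state peak Cmax,ss = C₀·R ≈ 61.455 × 1.6420 ≈ 100.909 mcg/mL.
Steady-state trough Cmin,ss = Cmax,ss·f ≈ 100.909 × 0.3910 ≈ 39.455 mcg/mL.
Trough 39.5 mcg/mL vs MEC 22 mcg/mL: adequate.

39.5 mcg/mL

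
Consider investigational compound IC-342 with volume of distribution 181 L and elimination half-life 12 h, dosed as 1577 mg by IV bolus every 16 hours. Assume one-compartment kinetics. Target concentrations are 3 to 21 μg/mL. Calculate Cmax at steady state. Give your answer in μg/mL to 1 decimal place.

14.4 μg/mL

τ/t½ = 16/12 ≈ 1.3333, so fraction remaining f = (1/2)^(16/12) ≈ 0.3969.
Accumulation ratio R = 1/(1 − f) ≈ 1/0.6031 ≈ 1.6581.
Single-dose peak C₀ = D/Vd = 1577/181 ≈ 8.713 μg/mL.
Cmax,ss = C₀/(1 − f) ≈ 8.713/0.6031 ≈ 14.447 μg/mL.
Peak 14.4 μg/mL vs MTC 21 μg/mL: below toxic threshold.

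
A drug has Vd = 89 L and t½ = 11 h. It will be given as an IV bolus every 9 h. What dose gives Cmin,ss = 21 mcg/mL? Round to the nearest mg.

τ/t½ = 9/11 ≈ 0.81818, so f = (1/2)^(9/11) ≈ 0.567156.
Cmin,ss = (D/Vd)·f/(1−f), so D = Cmin,ss·Vd·(1−f)/f.
D = 21 × 89 × (1−f)/f ≈ 21 × 89 × 0.76318 ≈ 1426.38 mg.

1426 mg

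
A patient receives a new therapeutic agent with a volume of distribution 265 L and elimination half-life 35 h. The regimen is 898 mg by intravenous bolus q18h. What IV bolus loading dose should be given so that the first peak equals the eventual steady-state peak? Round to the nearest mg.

2995 mg

f = (1/2)^(18/35) ≈ 0.700139; accumulation ratio R = 1/(1−f) ≈ 3.33488.
Loading dose to hit Cmax,ss on first dose: D_load = D_maint·R ≈ 898 × 3.33488 ≈ 2994.72 mg.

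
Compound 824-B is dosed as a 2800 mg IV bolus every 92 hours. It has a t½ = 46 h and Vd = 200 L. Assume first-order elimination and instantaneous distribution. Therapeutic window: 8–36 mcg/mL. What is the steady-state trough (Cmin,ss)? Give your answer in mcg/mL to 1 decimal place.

τ = 92 h = 2 half-lives, so f = (1/2)^2 = 0.25.
Accumulation ratio R = 1/(1 − f) = 1/0.75 = 4/3.
Single-dose peak C₀ = D/Vd = 2800/200 = 14 mcg/mL.
Steady-state peak Cmax,ss = C₀·R = 14 × 4/3 ≈ 18.667 mcg/mL.
Steady-state trough Cmin,ss = Cmax,ss·f ≈ 18.667 × 0.25 ≈ 4.667 mcg/mL.
Trough 4.7 mcg/mL vs MEC 8 mcg/mL: subtherapeutic.

4.7 mcg/mL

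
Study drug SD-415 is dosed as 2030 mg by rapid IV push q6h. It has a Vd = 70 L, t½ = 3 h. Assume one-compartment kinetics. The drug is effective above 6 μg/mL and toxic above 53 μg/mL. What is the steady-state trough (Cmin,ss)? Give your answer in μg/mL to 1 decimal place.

9.7 μg/mL

The dosing interval is 2 half-lives, so f = 2^(−2) = 0.25.
At steady state, R = 1/(1 − 0.25) = 4/3.
Single-dose peak C₀ = D/Vd = 2030/70 = 29 μg/mL.
Steady-state peak Cmax,ss = C₀·R = 29 × 4/3 ≈ 38.667 μg/mL.
Steady-state trough Cmin,ss = Cmax,ss·f ≈ 38.667 × 0.25 ≈ 9.667 μg/mL.
Trough 9.7 μg/mL vs MEC 6 μg/mL: adequate.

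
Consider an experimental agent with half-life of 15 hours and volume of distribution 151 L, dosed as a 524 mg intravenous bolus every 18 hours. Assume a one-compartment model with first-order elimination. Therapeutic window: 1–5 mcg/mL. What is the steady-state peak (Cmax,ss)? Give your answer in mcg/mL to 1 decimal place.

6.1 mcg/mL

k = ln2/t½ = ln2/15 ≈ 0.046210 h⁻¹; fraction remaining f = e^(−kτ) = e^(−0.046210×18) ≈ 0.4353.
At steady state, accumulation factor R = 1/(1 − e^(−kτ)) ≈ 1.7709.
Single-dose peak C₀ = D/Vd = 524/151 ≈ 3.470 mcg/mL.
Steady-state peak Cmax,ss = C₀·R ≈ 3.470 × 1.7709 ≈ 6.145 mcg/mL.
Peak 6.1 mcg/mL vs MTC 5 mcg/mL: exceeds toxic threshold.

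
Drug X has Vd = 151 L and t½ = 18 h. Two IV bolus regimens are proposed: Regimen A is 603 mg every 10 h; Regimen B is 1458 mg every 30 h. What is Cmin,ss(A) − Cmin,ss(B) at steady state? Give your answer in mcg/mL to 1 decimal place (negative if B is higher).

Regimen A: f = (1/2)^(10/18) ≈ 0.6804; Cmin,ss = (603/151)·f/(1−f) ≈ 8.502 mcg/mL.
Regimen B: f = (1/2)^(30/18) ≈ 0.3150; Cmin,ss = (1458/151)·f/(1−f) ≈ 4.440 mcg/mL.
Difference ≈ 8.502 − 4.440 ≈ 4.062 mcg/mL.

4.1 mcg/mL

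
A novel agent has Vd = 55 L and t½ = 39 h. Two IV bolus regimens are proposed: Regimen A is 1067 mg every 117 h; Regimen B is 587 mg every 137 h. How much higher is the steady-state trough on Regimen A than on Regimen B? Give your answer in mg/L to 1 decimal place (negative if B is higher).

1.7 mg/L

Regimen A: f = (1/2)^(117/39) ≈ 0.1250; Cmin,ss = (1067/55)·f/(1−f) ≈ 2.771 mg/L.
Regimen B: f = (1/2)^(137/39) ≈ 0.0876; Cmin,ss = (587/55)·f/(1−f) ≈ 1.025 mg/L.
Difference ≈ 2.771 − 1.025 ≈ 1.746 mg/L.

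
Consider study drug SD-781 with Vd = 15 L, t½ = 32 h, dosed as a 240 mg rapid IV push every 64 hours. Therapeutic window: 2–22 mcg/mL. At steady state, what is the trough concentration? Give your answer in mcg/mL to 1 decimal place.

τ = 64 h = 2 half-lives, so f = (1/2)^2 = 0.25.
At steady state, R = 1/(1 − 0.25) = 4/3.
Single-dose peak C₀ = D/Vd = 240/15 = 16 mcg/mL.
Steady-state peak Cmax,ss = C₀·R = 16 × 4/3 ≈ 21.333 mcg/mL.
Steady-state trough Cmin,ss = Cmax,ss·f ≈ 21.333 × 0.25 ≈ 5.333 mcg/mL.
Trough 5.3 mcg/mL vs MEC 2 mcg/mL: adequate.

5.3 mcg/mL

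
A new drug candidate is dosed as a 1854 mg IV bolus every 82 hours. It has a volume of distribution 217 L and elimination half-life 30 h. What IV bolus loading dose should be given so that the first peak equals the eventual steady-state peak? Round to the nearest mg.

2182 mg

f = (1/2)^(82/30) ≈ 0.150378; accumulation ratio R = 1/(1−f) ≈ 1.17699.
Loading dose to hit Cmax,ss on first dose: D_load = D_maint·R ≈ 1854 × 1.17699 ≈ 2182.14 mg.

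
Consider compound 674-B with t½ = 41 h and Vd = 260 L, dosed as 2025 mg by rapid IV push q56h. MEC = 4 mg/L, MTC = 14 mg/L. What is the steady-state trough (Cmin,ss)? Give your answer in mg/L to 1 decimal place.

4.9 mg/L

k = ln2/t½ = ln2/41 ≈ 0.016906 h⁻¹; fraction remaining f = e^(−kτ) = e^(−0.016906×56) ≈ 0.3880.
Each bolus raises the concentration by D/Vd = 2025/260 ≈ 7.788 mg/L.
Steady-state trough Cmin,ss = C₀·f/(1−f) ≈ 7.788 × 0.3880/0.6120 ≈ 4.937 mg/L.
Trough 4.9 mg/L vs MEC 4 mg/L: adequate.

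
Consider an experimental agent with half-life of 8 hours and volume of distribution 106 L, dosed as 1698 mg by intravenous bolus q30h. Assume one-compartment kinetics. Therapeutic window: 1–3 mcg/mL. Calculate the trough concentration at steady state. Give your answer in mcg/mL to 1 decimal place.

1.3 mcg/mL

τ/t½ = 30/8 ≈ 3.75, so fraction remaining f = (1/2)^(30/8) ≈ 0.0743.
At steady state, accumulation factor R = 1/(1 − e^(−kτ)) ≈ 1.0803.
Single-dose peak C₀ = D/Vd = 1698/106 ≈ 16.019 mcg/mL.
Steady-state peak Cmax,ss = C₀·R ≈ 16.019 × 1.0803 ≈ 17.305 mcg/mL.
One interval later, Cmin,ss = Cmax,ss·e^(−kτ) ≈ 17.305 × 0.0743 ≈ 1.286 mcg/mL.
Trough 1.3 mcg/mL vs MEC 1 mcg/mL: adequate.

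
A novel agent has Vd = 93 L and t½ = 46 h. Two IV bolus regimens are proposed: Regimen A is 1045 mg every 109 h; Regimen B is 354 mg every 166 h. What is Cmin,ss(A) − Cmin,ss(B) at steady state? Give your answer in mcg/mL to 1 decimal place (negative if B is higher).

Regimen A: f = (1/2)^(109/46) ≈ 0.1935; Cmin,ss = (1045/93)·f/(1−f) ≈ 2.696 mcg/mL.
Regimen B: f = (1/2)^(166/46) ≈ 0.0820; Cmin,ss = (354/93)·f/(1−f) ≈ 0.340 mcg/mL.
Difference ≈ 2.696 − 0.340 ≈ 2.356 mcg/mL.

2.4 mcg/mL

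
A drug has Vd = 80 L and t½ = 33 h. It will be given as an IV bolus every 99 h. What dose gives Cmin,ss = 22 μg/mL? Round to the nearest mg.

τ/t½ = 99/33 ≈ 3, so f = (1/2)^(99/33) ≈ 0.125000.
Cmin,ss = (D/Vd)·f/(1−f), so D = Cmin,ss·Vd·(1−f)/f.
D = 22 × 80 × (1−f)/f ≈ 22 × 80 × 7.00000 ≈ 12320.00 mg.

12320 mg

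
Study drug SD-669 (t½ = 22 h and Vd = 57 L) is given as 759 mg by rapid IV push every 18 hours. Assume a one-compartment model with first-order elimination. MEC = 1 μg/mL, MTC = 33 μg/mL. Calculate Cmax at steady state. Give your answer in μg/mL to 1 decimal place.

30.8 μg/mL

Over one 18-h interval, 18/22 ≈ 0.81818 half-lives elapse, leaving f ≈ 0.5672 of each dose.
Accumulation ratio R = 1/(1 − f) ≈ 1/0.4328 ≈ 2.3105.
Single-dose peak C₀ = D/Vd = 759/57 ≈ 13.316 μg/mL.
Steady-state peak Cmax,ss = C₀·R ≈ 13.316 × 2.3105 ≈ 30.767 μg/mL.
Peak 30.8 μg/mL vs MTC 33 μg/mL: below toxic threshold.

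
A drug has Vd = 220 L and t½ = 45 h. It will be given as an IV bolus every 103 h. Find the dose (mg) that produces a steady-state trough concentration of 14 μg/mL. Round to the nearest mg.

τ/t½ = 103/45 ≈ 2.2889, so f = (1/2)^(103/45) ≈ 0.204633.
Cmin,ss = (D/Vd)·f/(1−f), so D = Cmin,ss·Vd·(1−f)/f.
D = 14 × 220 × (1−f)/f ≈ 14 × 220 × 3.88680 ≈ 11971.34 mg.

11971 mg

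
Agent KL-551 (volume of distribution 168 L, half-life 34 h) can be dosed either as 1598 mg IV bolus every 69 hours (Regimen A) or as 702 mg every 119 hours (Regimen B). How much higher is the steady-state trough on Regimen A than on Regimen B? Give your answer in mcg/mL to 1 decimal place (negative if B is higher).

Regimen A: f = (1/2)^(69/34) ≈ 0.2450; Cmin,ss = (1598/168)·f/(1−f) ≈ 3.087 mcg/mL.
Regimen B: f = (1/2)^(119/34) ≈ 0.0884; Cmin,ss = (702/168)·f/(1−f) ≈ 0.405 mcg/mL.
Difference ≈ 3.087 − 0.405 ≈ 2.682 mcg/mL.

2.7 mcg/mL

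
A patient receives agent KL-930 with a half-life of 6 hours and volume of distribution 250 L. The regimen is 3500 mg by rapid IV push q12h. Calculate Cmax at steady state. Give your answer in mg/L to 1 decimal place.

The dosing interval is 2 half-lives, so f = 2^(−2) = 0.25.
At steady state, R = 1/(1 − 0.25) = 4/3.
Single-dose peak C₀ = D/Vd = 3500/250 = 14 mg/L.
Steady-state peak Cmax,ss = C₀·R = 14 × 4/3 ≈ 18.667 mg/L.

18.7 mg/L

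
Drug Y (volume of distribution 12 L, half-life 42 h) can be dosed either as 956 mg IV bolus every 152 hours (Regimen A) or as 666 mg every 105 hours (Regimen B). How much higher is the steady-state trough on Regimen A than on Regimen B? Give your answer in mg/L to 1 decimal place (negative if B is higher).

-4.9 mg/L

Regimen A: f = (1/2)^(152/42) ≈ 0.0814; Cmin,ss = (956/12)·f/(1−f) ≈ 7.060 mg/L.
Regimen B: f = (1/2)^(105/42) ≈ 0.1768; Cmin,ss = (666/12)·f/(1−f) ≈ 11.920 mg/L.
Difference ≈ 7.060 − 11.920 ≈ -4.860 mg/L.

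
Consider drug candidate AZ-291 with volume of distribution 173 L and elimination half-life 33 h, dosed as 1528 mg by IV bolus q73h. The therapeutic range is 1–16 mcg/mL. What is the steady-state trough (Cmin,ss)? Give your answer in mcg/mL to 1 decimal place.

2.4 mcg/mL

k = ln2/t½ = ln2/33 ≈ 0.021004 h⁻¹; fraction remaining f = e^(−kτ) = e^(−0.021004×73) ≈ 0.2158.
Accumulation ratio R = 1/(1 − f) ≈ 1/0.7842 ≈ 1.2752.
Each bolus raises the concentration by D/Vd = 1528/173 ≈ 8.832 mcg/mL.
Steady-state peak Cmax,ss = C₀·R ≈ 8.832 × 1.2752 ≈ 11.263 mcg/mL.
One interval later, Cmin,ss = Cmax,ss·e^(−kτ) ≈ 11.263 × 0.2158 ≈ 2.431 mcg/mL.
Trough 2.4 mcg/mL vs MEC 1 mcg/mL: adequate.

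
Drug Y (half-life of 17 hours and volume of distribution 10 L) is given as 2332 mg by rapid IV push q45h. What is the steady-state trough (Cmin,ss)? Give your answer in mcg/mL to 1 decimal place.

k = ln2/t½ = ln2/17 ≈ 0.040773 h⁻¹; fraction remaining f = e^(−kτ) = e^(−0.040773×45) ≈ 0.1596.
At steady state, accumulation factor R = 1/(1 − e^(−kτ)) ≈ 1.1899.
Each bolus raises the concentration by D/Vd = 2332/10 ≈ 233.200 mcg/mL.
Cmax,ss = C₀/(1 − f) ≈ 233.200/0.8404 ≈ 277.487 mcg/mL.
Steady-state trough Cmin,ss = Cmax,ss·f ≈ 277.487 × 0.1596 ≈ 44.287 mcg/mL.

44.3 mcg/mL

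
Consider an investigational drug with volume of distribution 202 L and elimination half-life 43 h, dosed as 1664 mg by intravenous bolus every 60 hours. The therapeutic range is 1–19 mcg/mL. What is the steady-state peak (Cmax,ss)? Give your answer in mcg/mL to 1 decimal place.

τ/t½ = 60/43 ≈ 1.3953, so fraction remaining f = (1/2)^(60/43) ≈ 0.3802.
At steady state, accumulation factor R = 1/(1 − e^(−kτ)) ≈ 1.6134.
Single-dose peak C₀ = D/Vd = 1664/202 ≈ 8.238 mcg/mL.
Steady-state peak Cmax,ss = C₀·R ≈ 8.238 × 1.6134 ≈ 13.291 mcg/mL.
Peak 13.3 mcg/mL vs MTC 19 mcg/mL: below toxic threshold.

13.3 mcg/mL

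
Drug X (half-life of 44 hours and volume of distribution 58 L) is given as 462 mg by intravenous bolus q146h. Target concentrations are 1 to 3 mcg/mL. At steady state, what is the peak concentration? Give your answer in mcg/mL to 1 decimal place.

8.9 mcg/mL

τ/t½ = 146/44 ≈ 3.3182, so fraction remaining f = (1/2)^(146/44) ≈ 0.1003.
Accumulation ratio R = 1/(1 − f) ≈ 1/0.8997 ≈ 1.1115.
Single-dose peak C₀ = D/Vd = 462/58 ≈ 7.966 mcg/mL.
Steady-state peak Cmax,ss = C₀·R ≈ 7.966 × 1.1115 ≈ 8.854 mcg/mL.
Peak 8.9 mcg/mL vs MTC 3 mcg/mL: exceeds toxic threshold.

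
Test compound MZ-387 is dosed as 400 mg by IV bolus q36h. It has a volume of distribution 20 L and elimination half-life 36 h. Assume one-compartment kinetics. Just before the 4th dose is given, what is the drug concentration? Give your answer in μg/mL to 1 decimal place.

f = (1/2)^(τ/t½) = (1/2)^(36/36) ≈ 0.5000.
C₀ = D/Vd = 400/20 ≈ 20.000 μg/mL.
Before the 4th dose, 3 doses have been given. Superposition: Cmin = C₀·(f + f² + … + f^3).
≈ 20.000 × (0.5000 + 0.2500 + 0.1250) ≈ 20.000 × 0.8750 ≈ 17.500 μg/mL.

17.5 μg/mL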